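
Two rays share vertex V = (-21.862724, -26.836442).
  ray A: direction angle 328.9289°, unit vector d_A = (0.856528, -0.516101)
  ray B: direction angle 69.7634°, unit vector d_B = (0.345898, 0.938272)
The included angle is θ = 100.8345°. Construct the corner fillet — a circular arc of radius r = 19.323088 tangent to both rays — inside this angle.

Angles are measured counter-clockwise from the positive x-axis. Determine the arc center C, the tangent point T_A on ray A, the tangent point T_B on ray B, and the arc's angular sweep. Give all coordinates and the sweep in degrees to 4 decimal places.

center=(1.7935,-18.5307) T_A=(-8.1791,-35.0815) T_B=(-16.3368,-11.8469) sweep=79.1655

bisector direction at 19.3462° = (0.943534,0.331274)
center distance |VC| = r/sin(θ/2) = 19.323088/sin(50.4173°) = 25.071960
C = V + |VC|·bis = (1.7935,-18.5307)
T_A = V + ((C−V)·d_A)·d_A = V + 15.9757·d_A = (-8.1791,-35.0815)
T_B = V + ((C−V)·d_B)·d_B = V + 15.9757·d_B = (-16.3368,-11.8469)
sweep = 180° − θ = 79.1655°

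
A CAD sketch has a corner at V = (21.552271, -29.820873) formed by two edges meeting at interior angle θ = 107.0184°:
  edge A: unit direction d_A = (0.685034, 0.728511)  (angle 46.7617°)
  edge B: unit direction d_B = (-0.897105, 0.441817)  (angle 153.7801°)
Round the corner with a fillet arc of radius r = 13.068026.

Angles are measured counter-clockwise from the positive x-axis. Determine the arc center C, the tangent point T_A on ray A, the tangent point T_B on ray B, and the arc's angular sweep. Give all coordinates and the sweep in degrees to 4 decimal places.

bisector direction at 100.2709° = (-0.178302,0.983976)
center distance |VC| = r/sin(θ/2) = 13.068026/sin(53.5092°) = 16.254727
C = V + |VC|·bis = (18.6540,-13.8266)
T_A = V + ((C−V)·d_A)·d_A = V + 9.6666·d_A = (28.1742,-22.7787)
T_B = V + ((C−V)·d_B)·d_B = V + 9.6666·d_B = (12.8803,-25.5500)
sweep = 180° − θ = 72.9816°

center=(18.6540,-13.8266) T_A=(28.1742,-22.7787) T_B=(12.8803,-25.5500) sweep=72.9816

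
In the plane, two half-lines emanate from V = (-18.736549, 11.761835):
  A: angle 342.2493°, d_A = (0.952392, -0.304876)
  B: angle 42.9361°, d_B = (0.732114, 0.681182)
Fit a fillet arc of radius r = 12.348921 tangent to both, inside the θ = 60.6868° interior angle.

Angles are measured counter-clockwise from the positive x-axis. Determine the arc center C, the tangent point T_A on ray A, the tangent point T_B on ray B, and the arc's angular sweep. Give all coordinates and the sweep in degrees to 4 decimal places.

bisector direction at 12.5927° = (0.975945,0.218019)
center distance |VC| = r/sin(θ/2) = 12.348921/sin(30.3434°) = 24.444524
C = V + |VC|·bis = (5.1200,17.0912)
T_A = V + ((C−V)·d_A)·d_A = V + 21.0959·d_A = (1.3551,5.3302)
T_B = V + ((C−V)·d_B)·d_B = V + 21.0959·d_B = (-3.2919,26.1320)
sweep = 180° − θ = 119.3132°

center=(5.1200,17.0912) T_A=(1.3551,5.3302) T_B=(-3.2919,26.1320) sweep=119.3132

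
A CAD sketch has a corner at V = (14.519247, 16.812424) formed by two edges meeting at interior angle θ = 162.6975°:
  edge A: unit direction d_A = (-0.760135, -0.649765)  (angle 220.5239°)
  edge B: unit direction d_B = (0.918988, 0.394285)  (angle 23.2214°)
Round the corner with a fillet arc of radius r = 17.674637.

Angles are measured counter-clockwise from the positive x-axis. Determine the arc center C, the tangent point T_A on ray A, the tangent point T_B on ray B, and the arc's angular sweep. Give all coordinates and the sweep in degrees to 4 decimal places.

center=(23.9594,1.6300) T_A=(12.4751,15.0651) T_B=(16.9906,17.8727) sweep=17.3025

bisector direction at 301.8727° = (0.528033,-0.849224)
center distance |VC| = r/sin(θ/2) = 17.674637/sin(81.3487°) = 17.878049
C = V + |VC|·bis = (23.9594,1.6300)
T_A = V + ((C−V)·d_A)·d_A = V + 2.6892·d_A = (12.4751,15.0651)
T_B = V + ((C−V)·d_B)·d_B = V + 2.6892·d_B = (16.9906,17.8727)
sweep = 180° − θ = 17.3025°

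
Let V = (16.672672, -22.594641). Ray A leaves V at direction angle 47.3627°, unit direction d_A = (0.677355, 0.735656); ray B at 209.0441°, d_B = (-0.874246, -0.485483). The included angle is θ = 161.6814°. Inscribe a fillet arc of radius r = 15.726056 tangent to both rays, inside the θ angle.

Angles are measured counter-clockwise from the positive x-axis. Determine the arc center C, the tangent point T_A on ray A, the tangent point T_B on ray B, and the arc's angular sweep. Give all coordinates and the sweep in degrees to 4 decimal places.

bisector direction at 128.2034° = (-0.618455,0.785820)
center distance |VC| = r/sin(θ/2) = 15.726056/sin(80.8407°) = 15.929159
C = V + |VC|·bis = (6.8212,-10.0772)
T_A = V + ((C−V)·d_A)·d_A = V + 2.5356·d_A = (18.3902,-20.7293)
T_B = V + ((C−V)·d_B)·d_B = V + 2.5356·d_B = (14.4559,-23.8256)
sweep = 180° − θ = 18.3186°

center=(6.8212,-10.0772) T_A=(18.3902,-20.7293) T_B=(14.4559,-23.8256) sweep=18.3186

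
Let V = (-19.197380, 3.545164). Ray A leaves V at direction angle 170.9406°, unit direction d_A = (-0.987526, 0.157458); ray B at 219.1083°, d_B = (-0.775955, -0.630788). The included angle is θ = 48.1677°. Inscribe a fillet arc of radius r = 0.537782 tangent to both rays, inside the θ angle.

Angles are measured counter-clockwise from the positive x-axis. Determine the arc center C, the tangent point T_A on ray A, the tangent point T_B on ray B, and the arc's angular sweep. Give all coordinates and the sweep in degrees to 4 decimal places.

bisector direction at 195.0245° = (-0.965815,-0.259231)
center distance |VC| = r/sin(θ/2) = 0.537782/sin(24.0839°) = 1.317857
C = V + |VC|·bis = (-20.4702,3.2035)
T_A = V + ((C−V)·d_A)·d_A = V + 1.2031·d_A = (-20.3855,3.7346)
T_B = V + ((C−V)·d_B)·d_B = V + 1.2031·d_B = (-20.1310,2.7862)
sweep = 180° − θ = 131.8323°

center=(-20.4702,3.2035) T_A=(-20.3855,3.7346) T_B=(-20.1310,2.7862) sweep=131.8323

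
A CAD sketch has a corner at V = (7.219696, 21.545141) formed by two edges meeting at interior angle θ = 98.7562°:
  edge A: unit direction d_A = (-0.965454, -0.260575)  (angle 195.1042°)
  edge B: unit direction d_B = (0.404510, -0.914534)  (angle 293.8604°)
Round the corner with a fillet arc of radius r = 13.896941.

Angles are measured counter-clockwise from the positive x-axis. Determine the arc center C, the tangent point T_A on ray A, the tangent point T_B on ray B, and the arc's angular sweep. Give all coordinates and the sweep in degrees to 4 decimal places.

bisector direction at 244.4823° = (-0.430790,-0.902452)
center distance |VC| = r/sin(θ/2) = 13.896941/sin(49.3781°) = 18.308997
C = V + |VC|·bis = (-0.6676,5.0221)
T_A = V + ((C−V)·d_A)·d_A = V + 11.9203·d_A = (-4.2888,18.4390)
T_B = V + ((C−V)·d_B)·d_B = V + 11.9203·d_B = (12.0416,10.6436)
sweep = 180° − θ = 81.2438°

center=(-0.6676,5.0221) T_A=(-4.2888,18.4390) T_B=(12.0416,10.6436) sweep=81.2438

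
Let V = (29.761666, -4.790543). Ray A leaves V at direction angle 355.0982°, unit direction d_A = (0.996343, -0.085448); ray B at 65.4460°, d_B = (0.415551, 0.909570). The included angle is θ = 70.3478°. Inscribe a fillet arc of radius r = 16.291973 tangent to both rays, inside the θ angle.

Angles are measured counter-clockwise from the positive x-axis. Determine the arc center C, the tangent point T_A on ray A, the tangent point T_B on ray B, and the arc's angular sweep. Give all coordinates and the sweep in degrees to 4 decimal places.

bisector direction at 30.2721° = (0.863641,0.504107)
center distance |VC| = r/sin(θ/2) = 16.291973/sin(35.1739°) = 28.281728
C = V + |VC|·bis = (54.1869,9.4665)
T_A = V + ((C−V)·d_A)·d_A = V + 23.1177·d_A = (52.7948,-6.7659)
T_B = V + ((C−V)·d_B)·d_B = V + 23.1177·d_B = (39.3682,16.2366)
sweep = 180° − θ = 109.6522°

center=(54.1869,9.4665) T_A=(52.7948,-6.7659) T_B=(39.3682,16.2366) sweep=109.6522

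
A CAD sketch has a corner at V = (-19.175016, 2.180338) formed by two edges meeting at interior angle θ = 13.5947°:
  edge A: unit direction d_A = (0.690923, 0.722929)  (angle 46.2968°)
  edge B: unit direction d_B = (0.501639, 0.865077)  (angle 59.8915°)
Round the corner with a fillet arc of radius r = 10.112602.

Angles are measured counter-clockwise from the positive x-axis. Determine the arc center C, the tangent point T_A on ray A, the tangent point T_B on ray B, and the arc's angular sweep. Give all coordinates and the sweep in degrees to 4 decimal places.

bisector direction at 53.0942° = (0.600502,0.799623)
center distance |VC| = r/sin(θ/2) = 10.112602/sin(6.7973°) = 85.440768
C = V + |VC|·bis = (32.1323,70.5008)
T_A = V + ((C−V)·d_A)·d_A = V + 84.8402·d_A = (39.4430,63.5137)
T_B = V + ((C−V)·d_B)·d_B = V + 84.8402·d_B = (23.3841,75.5736)
sweep = 180° − θ = 166.4053°

center=(32.1323,70.5008) T_A=(39.4430,63.5137) T_B=(23.3841,75.5736) sweep=166.4053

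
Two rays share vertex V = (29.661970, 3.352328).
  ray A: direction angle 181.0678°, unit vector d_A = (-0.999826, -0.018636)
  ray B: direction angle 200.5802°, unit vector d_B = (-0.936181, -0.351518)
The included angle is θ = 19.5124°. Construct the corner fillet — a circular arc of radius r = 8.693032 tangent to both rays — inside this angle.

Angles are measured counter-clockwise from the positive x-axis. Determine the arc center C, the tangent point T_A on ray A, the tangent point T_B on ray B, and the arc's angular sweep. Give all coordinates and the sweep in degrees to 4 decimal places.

center=(-20.7249,-6.2814) T_A=(-20.8869,2.4102) T_B=(-17.6692,-14.4196) sweep=160.4876

bisector direction at 190.8240° = (-0.982209,-0.187793)
center distance |VC| = r/sin(θ/2) = 8.693032/sin(9.7562°) = 51.299596
C = V + |VC|·bis = (-20.7249,-6.2814)
T_A = V + ((C−V)·d_A)·d_A = V + 50.5577·d_A = (-20.8869,2.4102)
T_B = V + ((C−V)·d_B)·d_B = V + 50.5577·d_B = (-17.6692,-14.4196)
sweep = 180° − θ = 160.4876°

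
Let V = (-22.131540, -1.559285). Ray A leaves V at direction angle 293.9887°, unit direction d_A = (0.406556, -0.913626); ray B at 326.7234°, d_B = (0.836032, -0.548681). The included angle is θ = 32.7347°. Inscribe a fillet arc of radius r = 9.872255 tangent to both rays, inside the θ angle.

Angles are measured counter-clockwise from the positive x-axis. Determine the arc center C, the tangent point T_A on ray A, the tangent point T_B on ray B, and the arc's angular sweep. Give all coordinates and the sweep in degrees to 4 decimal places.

bisector direction at 310.3560° = (0.647536,-0.762035)
center distance |VC| = r/sin(θ/2) = 9.872255/sin(16.3673°) = 35.033496
C = V + |VC|·bis = (0.5539,-28.2560)
T_A = V + ((C−V)·d_A)·d_A = V + 33.6138·d_A = (-8.4657,-32.2697)
T_B = V + ((C−V)·d_B)·d_B = V + 33.6138·d_B = (5.9706,-20.0025)
sweep = 180° − θ = 147.2653°

center=(0.5539,-28.2560) T_A=(-8.4657,-32.2697) T_B=(5.9706,-20.0025) sweep=147.2653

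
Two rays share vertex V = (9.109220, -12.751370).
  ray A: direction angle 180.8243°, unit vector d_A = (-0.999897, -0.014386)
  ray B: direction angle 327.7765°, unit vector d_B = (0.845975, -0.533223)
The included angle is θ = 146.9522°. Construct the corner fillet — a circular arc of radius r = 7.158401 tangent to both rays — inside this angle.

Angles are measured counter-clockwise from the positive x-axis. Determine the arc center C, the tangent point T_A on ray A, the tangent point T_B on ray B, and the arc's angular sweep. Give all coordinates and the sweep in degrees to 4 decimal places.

bisector direction at 254.3004° = (-0.270594,-0.962694)
center distance |VC| = r/sin(θ/2) = 7.158401/sin(73.4761°) = 7.466770
C = V + |VC|·bis = (7.0888,-19.9396)
T_A = V + ((C−V)·d_A)·d_A = V + 2.1237·d_A = (6.9858,-12.7819)
T_B = V + ((C−V)·d_B)·d_B = V + 2.1237·d_B = (10.9058,-13.8838)
sweep = 180° − θ = 33.0478°

center=(7.0888,-19.9396) T_A=(6.9858,-12.7819) T_B=(10.9058,-13.8838) sweep=33.0478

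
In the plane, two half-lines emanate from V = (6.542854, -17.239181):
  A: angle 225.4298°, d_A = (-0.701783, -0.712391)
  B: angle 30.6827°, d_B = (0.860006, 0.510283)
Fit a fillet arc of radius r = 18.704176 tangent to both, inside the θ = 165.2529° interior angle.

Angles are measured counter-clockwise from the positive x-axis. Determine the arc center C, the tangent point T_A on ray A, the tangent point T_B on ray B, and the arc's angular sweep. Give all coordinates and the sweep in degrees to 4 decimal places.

center=(18.1689,-32.0898) T_A=(4.8442,-18.9635) T_B=(8.6245,-16.0041) sweep=14.7471

bisector direction at 308.0562° = (0.616435,-0.787406)
center distance |VC| = r/sin(θ/2) = 18.704176/sin(82.6265°) = 18.860140
C = V + |VC|·bis = (18.1689,-32.0898)
T_A = V + ((C−V)·d_A)·d_A = V + 2.4205·d_A = (4.8442,-18.9635)
T_B = V + ((C−V)·d_B)·d_B = V + 2.4205·d_B = (8.6245,-16.0041)
sweep = 180° − θ = 14.7471°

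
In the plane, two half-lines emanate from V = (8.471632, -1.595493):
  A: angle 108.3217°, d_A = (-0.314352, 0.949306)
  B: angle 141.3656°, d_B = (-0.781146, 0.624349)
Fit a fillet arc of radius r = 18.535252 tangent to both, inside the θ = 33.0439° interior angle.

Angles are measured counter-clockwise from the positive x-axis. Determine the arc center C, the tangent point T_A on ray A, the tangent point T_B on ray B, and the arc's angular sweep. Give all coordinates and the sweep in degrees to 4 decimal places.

center=(-28.7666,51.8963) T_A=(-11.1710,57.7229) T_B=(-40.3391,37.4176) sweep=146.9561

bisector direction at 124.8436° = (-0.571339,0.820714)
center distance |VC| = r/sin(θ/2) = 18.535252/sin(16.5220°) = 65.177155
C = V + |VC|·bis = (-28.7666,51.8963)
T_A = V + ((C−V)·d_A)·d_A = V + 62.4860·d_A = (-11.1710,57.7229)
T_B = V + ((C−V)·d_B)·d_B = V + 62.4860·d_B = (-40.3391,37.4176)
sweep = 180° − θ = 146.9561°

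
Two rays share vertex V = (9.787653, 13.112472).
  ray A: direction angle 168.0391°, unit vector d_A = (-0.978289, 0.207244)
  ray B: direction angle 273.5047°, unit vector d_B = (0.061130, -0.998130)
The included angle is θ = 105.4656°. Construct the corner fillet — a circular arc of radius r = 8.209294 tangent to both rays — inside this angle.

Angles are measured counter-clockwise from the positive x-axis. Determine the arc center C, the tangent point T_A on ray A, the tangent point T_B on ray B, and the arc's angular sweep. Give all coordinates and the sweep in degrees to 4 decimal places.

center=(1.9756,6.3759) T_A=(3.6769,14.4070) T_B=(10.1695,6.8778) sweep=74.5344

bisector direction at 220.7719° = (-0.757315,-0.653049)
center distance |VC| = r/sin(θ/2) = 8.209294/sin(52.7328°) = 10.315513
C = V + |VC|·bis = (1.9756,6.3759)
T_A = V + ((C−V)·d_A)·d_A = V + 6.2464·d_A = (3.6769,14.4070)
T_B = V + ((C−V)·d_B)·d_B = V + 6.2464·d_B = (10.1695,6.8778)
sweep = 180° − θ = 74.5344°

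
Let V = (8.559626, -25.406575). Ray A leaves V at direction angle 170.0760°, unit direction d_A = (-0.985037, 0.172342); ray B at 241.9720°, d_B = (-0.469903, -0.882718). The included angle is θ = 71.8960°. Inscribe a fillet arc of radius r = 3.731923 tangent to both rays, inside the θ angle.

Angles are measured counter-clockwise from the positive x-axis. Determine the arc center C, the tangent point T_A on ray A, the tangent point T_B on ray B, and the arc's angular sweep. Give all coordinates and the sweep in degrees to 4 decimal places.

center=(2.8471,-28.1957) T_A=(3.4903,-24.5196) T_B=(6.1413,-29.9494) sweep=108.1040

bisector direction at 206.0240° = (-0.898610,-0.438748)
center distance |VC| = r/sin(θ/2) = 3.731923/sin(35.9480°) = 6.357070
C = V + |VC|·bis = (2.8471,-28.1957)
T_A = V + ((C−V)·d_A)·d_A = V + 5.1464·d_A = (3.4903,-24.5196)
T_B = V + ((C−V)·d_B)·d_B = V + 5.1464·d_B = (6.1413,-29.9494)
sweep = 180° − θ = 108.1040°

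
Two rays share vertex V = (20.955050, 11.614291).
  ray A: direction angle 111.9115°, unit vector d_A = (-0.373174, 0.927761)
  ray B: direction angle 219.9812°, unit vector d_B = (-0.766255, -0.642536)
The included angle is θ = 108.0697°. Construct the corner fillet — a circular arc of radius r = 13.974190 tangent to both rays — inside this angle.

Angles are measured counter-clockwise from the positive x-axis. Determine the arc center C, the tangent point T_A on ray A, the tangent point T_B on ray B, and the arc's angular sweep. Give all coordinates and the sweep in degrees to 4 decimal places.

center=(4.2064,15.8069) T_A=(17.1711,21.0217) T_B=(13.1853,5.0991) sweep=71.9303

bisector direction at 165.9463° = (-0.970069,0.242830)
center distance |VC| = r/sin(θ/2) = 13.974190/sin(54.0348°) = 17.265422
C = V + |VC|·bis = (4.2064,15.8069)
T_A = V + ((C−V)·d_A)·d_A = V + 10.1399·d_A = (17.1711,21.0217)
T_B = V + ((C−V)·d_B)·d_B = V + 10.1399·d_B = (13.1853,5.0991)
sweep = 180° − θ = 71.9303°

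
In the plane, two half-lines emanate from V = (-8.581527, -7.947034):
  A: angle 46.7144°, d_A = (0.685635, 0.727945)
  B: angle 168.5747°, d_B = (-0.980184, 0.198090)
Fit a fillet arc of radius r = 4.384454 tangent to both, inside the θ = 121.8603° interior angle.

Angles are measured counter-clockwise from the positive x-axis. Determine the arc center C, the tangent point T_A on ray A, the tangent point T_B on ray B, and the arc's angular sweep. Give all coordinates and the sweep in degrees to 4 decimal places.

bisector direction at 107.6445° = (-0.303111,0.952955)
center distance |VC| = r/sin(θ/2) = 4.384454/sin(60.9301°) = 5.016377
C = V + |VC|·bis = (-10.1020,-3.1667)
T_A = V + ((C−V)·d_A)·d_A = V + 2.4373·d_A = (-6.9104,-6.1728)
T_B = V + ((C−V)·d_B)·d_B = V + 2.4373·d_B = (-10.9706,-7.4642)
sweep = 180° − θ = 58.1397°

center=(-10.1020,-3.1667) T_A=(-6.9104,-6.1728) T_B=(-10.9706,-7.4642) sweep=58.1397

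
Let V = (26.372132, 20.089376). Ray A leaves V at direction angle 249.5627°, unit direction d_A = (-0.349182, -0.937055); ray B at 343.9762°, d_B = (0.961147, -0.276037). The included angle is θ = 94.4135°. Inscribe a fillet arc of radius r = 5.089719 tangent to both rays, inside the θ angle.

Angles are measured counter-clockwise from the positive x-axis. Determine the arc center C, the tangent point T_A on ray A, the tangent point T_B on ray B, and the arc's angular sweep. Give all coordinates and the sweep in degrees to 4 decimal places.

bisector direction at 296.7694° = (0.450402,-0.892826)
center distance |VC| = r/sin(θ/2) = 5.089719/sin(47.2067°) = 6.936018
C = V + |VC|·bis = (29.4961,13.8967)
T_A = V + ((C−V)·d_A)·d_A = V + 4.7120·d_A = (24.7268,15.6740)
T_B = V + ((C−V)·d_B)·d_B = V + 4.7120·d_B = (30.9011,18.7887)
sweep = 180° − θ = 85.5865°

center=(29.4961,13.8967) T_A=(24.7268,15.6740) T_B=(30.9011,18.7887) sweep=85.5865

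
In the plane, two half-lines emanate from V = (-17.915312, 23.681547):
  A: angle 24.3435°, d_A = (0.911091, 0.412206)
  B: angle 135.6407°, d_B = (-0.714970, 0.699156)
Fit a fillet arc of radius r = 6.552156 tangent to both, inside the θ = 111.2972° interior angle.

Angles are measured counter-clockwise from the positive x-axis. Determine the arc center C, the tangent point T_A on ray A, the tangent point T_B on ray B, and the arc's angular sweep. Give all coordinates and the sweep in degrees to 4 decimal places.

bisector direction at 79.9921° = (0.173784,0.984784)
center distance |VC| = r/sin(θ/2) = 6.552156/sin(55.6486°) = 7.936308
C = V + |VC|·bis = (-16.5361,31.4971)
T_A = V + ((C−V)·d_A)·d_A = V + 4.4782·d_A = (-13.8353,25.5275)
T_B = V + ((C−V)·d_B)·d_B = V + 4.4782·d_B = (-21.1171,26.8125)
sweep = 180° − θ = 68.7028°

center=(-16.5361,31.4971) T_A=(-13.8353,25.5275) T_B=(-21.1171,26.8125) sweep=68.7028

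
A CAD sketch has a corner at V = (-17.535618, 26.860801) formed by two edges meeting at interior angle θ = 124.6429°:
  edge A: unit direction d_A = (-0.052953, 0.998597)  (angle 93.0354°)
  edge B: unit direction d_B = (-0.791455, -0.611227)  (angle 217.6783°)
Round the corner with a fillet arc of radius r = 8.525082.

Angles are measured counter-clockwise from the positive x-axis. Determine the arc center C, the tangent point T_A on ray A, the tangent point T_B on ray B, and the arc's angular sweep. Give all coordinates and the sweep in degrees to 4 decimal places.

bisector direction at 155.3568° = (-0.908922,0.416965)
center distance |VC| = r/sin(θ/2) = 8.525082/sin(62.3214°) = 9.626687
C = V + |VC|·bis = (-26.2855,30.8748)
T_A = V + ((C−V)·d_A)·d_A = V + 4.4717·d_A = (-17.7724,31.3262)
T_B = V + ((C−V)·d_B)·d_B = V + 4.4717·d_B = (-21.0748,24.1276)
sweep = 180° − θ = 55.3571°

center=(-26.2855,30.8748) T_A=(-17.7724,31.3262) T_B=(-21.0748,24.1276) sweep=55.3571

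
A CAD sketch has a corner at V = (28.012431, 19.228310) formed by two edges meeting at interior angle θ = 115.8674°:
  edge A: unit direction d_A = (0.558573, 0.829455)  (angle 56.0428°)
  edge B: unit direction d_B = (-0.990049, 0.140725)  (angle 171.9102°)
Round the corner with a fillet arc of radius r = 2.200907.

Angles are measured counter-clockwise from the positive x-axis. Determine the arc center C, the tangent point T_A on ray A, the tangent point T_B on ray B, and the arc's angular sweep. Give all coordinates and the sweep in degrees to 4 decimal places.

center=(26.9571,21.6014) T_A=(28.7826,20.3720) T_B=(26.6473,19.4223) sweep=64.1326

bisector direction at 113.9765° = (-0.406362,0.913712)
center distance |VC| = r/sin(θ/2) = 2.200907/sin(57.9337°) = 2.597142
C = V + |VC|·bis = (26.9571,21.6014)
T_A = V + ((C−V)·d_A)·d_A = V + 1.3788·d_A = (28.7826,20.3720)
T_B = V + ((C−V)·d_B)·d_B = V + 1.3788·d_B = (26.6473,19.4223)
sweep = 180° − θ = 64.1326°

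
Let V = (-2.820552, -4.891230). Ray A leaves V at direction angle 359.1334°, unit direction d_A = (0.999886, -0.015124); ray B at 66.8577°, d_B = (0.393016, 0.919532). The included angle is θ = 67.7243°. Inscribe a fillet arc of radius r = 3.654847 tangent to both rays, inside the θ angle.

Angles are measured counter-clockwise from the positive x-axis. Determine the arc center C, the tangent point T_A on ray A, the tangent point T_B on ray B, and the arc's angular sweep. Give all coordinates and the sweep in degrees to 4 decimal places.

bisector direction at 32.9955° = (0.838713,0.544574)
center distance |VC| = r/sin(θ/2) = 3.654847/sin(33.8621°) = 6.559348
C = V + |VC|·bis = (2.6809,-1.3192)
T_A = V + ((C−V)·d_A)·d_A = V + 5.4468·d_A = (2.6256,-4.9736)
T_B = V + ((C−V)·d_B)·d_B = V + 5.4468·d_B = (-0.6799,0.1172)
sweep = 180° − θ = 112.2757°

center=(2.6809,-1.3192) T_A=(2.6256,-4.9736) T_B=(-0.6799,0.1172) sweep=112.2757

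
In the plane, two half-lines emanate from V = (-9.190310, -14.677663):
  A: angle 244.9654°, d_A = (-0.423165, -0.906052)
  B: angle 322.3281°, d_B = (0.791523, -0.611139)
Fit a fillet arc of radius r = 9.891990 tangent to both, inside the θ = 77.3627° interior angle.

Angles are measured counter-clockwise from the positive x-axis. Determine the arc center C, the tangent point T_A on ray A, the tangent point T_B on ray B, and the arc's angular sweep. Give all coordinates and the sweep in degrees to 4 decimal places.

center=(-5.4561,-30.0583) T_A=(-14.4187,-25.8724) T_B=(0.5893,-22.2286) sweep=102.6373

bisector direction at 283.6467° = (0.235935,-0.971769)
center distance |VC| = r/sin(θ/2) = 9.891990/sin(38.6814°) = 15.827473
C = V + |VC|·bis = (-5.4561,-30.0583)
T_A = V + ((C−V)·d_A)·d_A = V + 12.3555·d_A = (-14.4187,-25.8724)
T_B = V + ((C−V)·d_B)·d_B = V + 12.3555·d_B = (0.5893,-22.2286)
sweep = 180° − θ = 102.6373°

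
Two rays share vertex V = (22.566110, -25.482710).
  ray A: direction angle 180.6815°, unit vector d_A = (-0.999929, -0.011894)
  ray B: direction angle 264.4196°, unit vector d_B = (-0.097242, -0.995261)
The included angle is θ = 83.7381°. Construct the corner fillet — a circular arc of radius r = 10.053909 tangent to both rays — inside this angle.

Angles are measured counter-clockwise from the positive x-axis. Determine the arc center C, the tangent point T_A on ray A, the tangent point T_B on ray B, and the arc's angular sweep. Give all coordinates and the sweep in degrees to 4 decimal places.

center=(11.4690,-35.6693) T_A=(11.3495,-25.6161) T_B=(21.4753,-36.6470) sweep=96.2619

bisector direction at 222.5506° = (-0.736681,-0.676240)
center distance |VC| = r/sin(θ/2) = 10.053909/sin(41.8691°) = 15.063607
C = V + |VC|·bis = (11.4690,-35.6693)
T_A = V + ((C−V)·d_A)·d_A = V + 11.2174·d_A = (11.3495,-25.6161)
T_B = V + ((C−V)·d_B)·d_B = V + 11.2174·d_B = (21.4753,-36.6470)
sweep = 180° − θ = 96.2619°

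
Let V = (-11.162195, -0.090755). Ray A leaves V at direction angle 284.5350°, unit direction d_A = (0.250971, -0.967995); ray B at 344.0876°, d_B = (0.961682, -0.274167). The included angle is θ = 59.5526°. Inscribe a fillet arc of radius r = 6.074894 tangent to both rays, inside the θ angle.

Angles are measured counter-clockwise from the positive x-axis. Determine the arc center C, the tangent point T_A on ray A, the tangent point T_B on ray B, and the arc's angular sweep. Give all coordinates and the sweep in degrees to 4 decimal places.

bisector direction at 314.3113° = (0.698556,-0.715555)
center distance |VC| = r/sin(θ/2) = 6.074894/sin(29.7763°) = 12.232603
C = V + |VC|·bis = (-2.6170,-8.8439)
T_A = V + ((C−V)·d_A)·d_A = V + 10.6175·d_A = (-8.4975,-10.3685)
T_B = V + ((C−V)·d_B)·d_B = V + 10.6175·d_B = (-0.9515,-3.0017)
sweep = 180° − θ = 120.4474°

center=(-2.6170,-8.8439) T_A=(-8.4975,-10.3685) T_B=(-0.9515,-3.0017) sweep=120.4474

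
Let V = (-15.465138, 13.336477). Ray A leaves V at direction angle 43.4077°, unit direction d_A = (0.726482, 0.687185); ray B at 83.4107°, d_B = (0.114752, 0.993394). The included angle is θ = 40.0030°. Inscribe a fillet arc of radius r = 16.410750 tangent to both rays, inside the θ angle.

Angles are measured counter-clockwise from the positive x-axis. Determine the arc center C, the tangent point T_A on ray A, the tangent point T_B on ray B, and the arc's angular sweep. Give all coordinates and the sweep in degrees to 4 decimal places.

center=(6.0107,56.2400) T_A=(17.2879,44.3179) T_B=(-10.2916,58.1232) sweep=139.9970

bisector direction at 63.4092° = (0.447616,0.894226)
center distance |VC| = r/sin(θ/2) = 16.410750/sin(20.0015°) = 47.978372
C = V + |VC|·bis = (6.0107,56.2400)
T_A = V + ((C−V)·d_A)·d_A = V + 45.0845·d_A = (17.2879,44.3179)
T_B = V + ((C−V)·d_B)·d_B = V + 45.0845·d_B = (-10.2916,58.1232)
sweep = 180° − θ = 139.9970°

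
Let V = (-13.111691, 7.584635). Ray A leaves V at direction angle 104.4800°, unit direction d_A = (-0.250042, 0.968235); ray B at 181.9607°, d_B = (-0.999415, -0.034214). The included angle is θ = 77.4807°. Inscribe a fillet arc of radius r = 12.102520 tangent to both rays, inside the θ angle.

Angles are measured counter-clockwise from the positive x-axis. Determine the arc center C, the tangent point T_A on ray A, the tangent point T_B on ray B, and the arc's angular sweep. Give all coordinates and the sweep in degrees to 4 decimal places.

center=(-28.6016,19.1640) T_A=(-16.8835,22.1901) T_B=(-28.1875,7.0685) sweep=102.5193

bisector direction at 143.2203° = (-0.800944,0.598739)
center distance |VC| = r/sin(θ/2) = 12.102520/sin(38.7403°) = 19.339521
C = V + |VC|·bis = (-28.6016,19.1640)
T_A = V + ((C−V)·d_A)·d_A = V + 15.0846·d_A = (-16.8835,22.1901)
T_B = V + ((C−V)·d_B)·d_B = V + 15.0846·d_B = (-28.1875,7.0685)
sweep = 180° − θ = 102.5193°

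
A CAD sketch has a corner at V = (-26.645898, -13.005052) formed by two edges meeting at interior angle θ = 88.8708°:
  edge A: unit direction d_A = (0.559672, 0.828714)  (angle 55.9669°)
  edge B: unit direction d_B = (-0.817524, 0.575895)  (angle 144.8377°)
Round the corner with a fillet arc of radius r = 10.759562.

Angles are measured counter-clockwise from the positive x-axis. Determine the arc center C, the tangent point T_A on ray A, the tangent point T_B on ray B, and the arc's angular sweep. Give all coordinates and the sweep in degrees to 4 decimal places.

center=(-29.4208,2.1109) T_A=(-20.5042,-3.9110) T_B=(-35.6172,-6.6853) sweep=91.1292

bisector direction at 100.4023° = (-0.180559,0.983564)
center distance |VC| = r/sin(θ/2) = 10.759562/sin(44.4354°) = 15.368505
C = V + |VC|·bis = (-29.4208,2.1109)
T_A = V + ((C−V)·d_A)·d_A = V + 10.9737·d_A = (-20.5042,-3.9110)
T_B = V + ((C−V)·d_B)·d_B = V + 10.9737·d_B = (-35.6172,-6.6853)
sweep = 180° − θ = 91.1292°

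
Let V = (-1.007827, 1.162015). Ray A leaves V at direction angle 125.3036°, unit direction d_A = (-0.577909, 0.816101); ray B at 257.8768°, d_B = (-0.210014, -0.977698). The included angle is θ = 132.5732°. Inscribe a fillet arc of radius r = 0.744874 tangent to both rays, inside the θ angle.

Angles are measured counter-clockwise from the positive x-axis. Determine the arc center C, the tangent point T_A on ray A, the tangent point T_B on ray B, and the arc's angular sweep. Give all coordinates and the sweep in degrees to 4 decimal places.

center=(-1.8048,0.9986) T_A=(-1.1969,1.4290) T_B=(-1.0765,0.8421) sweep=47.4268

bisector direction at 191.5902° = (-0.979610,-0.200910)
center distance |VC| = r/sin(θ/2) = 0.744874/sin(66.2866°) = 0.813564
C = V + |VC|·bis = (-1.8048,0.9986)
T_A = V + ((C−V)·d_A)·d_A = V + 0.3272·d_A = (-1.1969,1.4290)
T_B = V + ((C−V)·d_B)·d_B = V + 0.3272·d_B = (-1.0765,0.8421)
sweep = 180° − θ = 47.4268°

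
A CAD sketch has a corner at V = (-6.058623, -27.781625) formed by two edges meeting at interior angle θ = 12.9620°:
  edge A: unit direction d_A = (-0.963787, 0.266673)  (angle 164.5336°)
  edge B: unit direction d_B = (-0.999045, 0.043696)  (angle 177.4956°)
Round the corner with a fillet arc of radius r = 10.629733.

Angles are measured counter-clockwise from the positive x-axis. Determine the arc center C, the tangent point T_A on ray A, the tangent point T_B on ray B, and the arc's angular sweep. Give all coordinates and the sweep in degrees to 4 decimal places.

bisector direction at 171.0146° = (-0.987728,0.156183)
center distance |VC| = r/sin(θ/2) = 10.629733/sin(6.4810°) = 94.173669
C = V + |VC|·bis = (-99.0766,-13.0733)
T_A = V + ((C−V)·d_A)·d_A = V + 93.5718·d_A = (-96.2419,-2.8285)
T_B = V + ((C−V)·d_B)·d_B = V + 93.5718·d_B = (-99.5411,-23.6929)
sweep = 180° − θ = 167.0380°

center=(-99.0766,-13.0733) T_A=(-96.2419,-2.8285) T_B=(-99.5411,-23.6929) sweep=167.0380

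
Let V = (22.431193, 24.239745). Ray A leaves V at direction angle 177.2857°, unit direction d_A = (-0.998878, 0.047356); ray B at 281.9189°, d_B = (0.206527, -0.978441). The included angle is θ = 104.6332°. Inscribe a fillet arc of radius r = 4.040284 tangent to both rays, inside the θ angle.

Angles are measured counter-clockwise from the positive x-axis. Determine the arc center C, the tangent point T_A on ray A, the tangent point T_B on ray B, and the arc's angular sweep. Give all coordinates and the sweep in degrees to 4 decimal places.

bisector direction at 229.6023° = (-0.648089,-0.761564)
center distance |VC| = r/sin(θ/2) = 4.040284/sin(52.3166°) = 5.105232
C = V + |VC|·bis = (19.1225,20.3518)
T_A = V + ((C−V)·d_A)·d_A = V + 3.1208·d_A = (19.3139,24.3875)
T_B = V + ((C−V)·d_B)·d_B = V + 3.1208·d_B = (23.0757,21.1862)
sweep = 180° − θ = 75.3668°

center=(19.1225,20.3518) T_A=(19.3139,24.3875) T_B=(23.0757,21.1862) sweep=75.3668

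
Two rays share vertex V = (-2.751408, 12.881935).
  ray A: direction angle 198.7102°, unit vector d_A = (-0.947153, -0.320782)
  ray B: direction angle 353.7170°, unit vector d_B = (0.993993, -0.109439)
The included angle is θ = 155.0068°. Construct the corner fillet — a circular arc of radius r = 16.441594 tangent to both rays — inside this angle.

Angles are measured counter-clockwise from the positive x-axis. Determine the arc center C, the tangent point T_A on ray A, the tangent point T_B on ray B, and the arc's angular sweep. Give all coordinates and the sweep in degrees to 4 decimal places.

bisector direction at 276.2136° = (0.108235,-0.994125)
center distance |VC| = r/sin(θ/2) = 16.441594/sin(77.5034°) = 16.840566
C = V + |VC|·bis = (-0.9287,-3.8597)
T_A = V + ((C−V)·d_A)·d_A = V + 3.6440·d_A = (-6.2028,11.7130)
T_B = V + ((C−V)·d_B)·d_B = V + 3.6440·d_B = (0.8707,12.4831)
sweep = 180° − θ = 24.9932°

center=(-0.9287,-3.8597) T_A=(-6.2028,11.7130) T_B=(0.8707,12.4831) sweep=24.9932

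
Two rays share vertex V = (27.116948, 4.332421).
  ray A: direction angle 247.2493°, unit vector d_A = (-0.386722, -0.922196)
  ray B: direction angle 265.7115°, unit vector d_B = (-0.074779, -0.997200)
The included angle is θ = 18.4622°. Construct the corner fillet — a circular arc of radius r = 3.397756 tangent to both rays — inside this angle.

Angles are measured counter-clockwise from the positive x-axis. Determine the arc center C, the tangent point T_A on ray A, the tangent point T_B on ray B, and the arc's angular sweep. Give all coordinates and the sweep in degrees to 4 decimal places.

center=(22.1653,-16.2614) T_A=(19.0320,-14.9474) T_B=(25.5536,-16.5155) sweep=161.5378

bisector direction at 256.4804° = (-0.233778,-0.972290)
center distance |VC| = r/sin(θ/2) = 3.397756/sin(9.2311°) = 21.180775
C = V + |VC|·bis = (22.1653,-16.2614)
T_A = V + ((C−V)·d_A)·d_A = V + 20.9065·d_A = (19.0320,-14.9474)
T_B = V + ((C−V)·d_B)·d_B = V + 20.9065·d_B = (25.5536,-16.5155)
sweep = 180° − θ = 161.5378°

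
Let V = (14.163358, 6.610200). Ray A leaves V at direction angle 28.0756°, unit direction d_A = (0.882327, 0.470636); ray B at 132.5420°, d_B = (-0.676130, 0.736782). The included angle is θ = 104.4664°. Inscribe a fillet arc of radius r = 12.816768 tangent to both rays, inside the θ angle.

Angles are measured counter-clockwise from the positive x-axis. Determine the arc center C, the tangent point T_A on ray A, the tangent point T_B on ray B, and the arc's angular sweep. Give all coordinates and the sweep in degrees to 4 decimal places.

bisector direction at 80.3088° = (0.168338,0.985729)
center distance |VC| = r/sin(θ/2) = 12.816768/sin(52.2332°) = 16.213290
C = V + |VC|·bis = (16.8927,22.5921)
T_A = V + ((C−V)·d_A)·d_A = V + 9.9298·d_A = (22.9247,11.2835)
T_B = V + ((C−V)·d_B)·d_B = V + 9.9298·d_B = (7.4495,13.9263)
sweep = 180° − θ = 75.5336°

center=(16.8927,22.5921) T_A=(22.9247,11.2835) T_B=(7.4495,13.9263) sweep=75.5336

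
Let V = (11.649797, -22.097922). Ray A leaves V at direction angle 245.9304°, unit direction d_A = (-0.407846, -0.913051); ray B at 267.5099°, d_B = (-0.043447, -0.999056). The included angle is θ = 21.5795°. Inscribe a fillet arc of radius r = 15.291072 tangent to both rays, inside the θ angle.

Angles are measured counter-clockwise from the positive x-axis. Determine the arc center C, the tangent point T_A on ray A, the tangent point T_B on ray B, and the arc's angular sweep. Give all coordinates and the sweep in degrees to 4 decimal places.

center=(-7.1129,-101.5944) T_A=(-21.0744,-95.3580) T_B=(8.1638,-102.2587) sweep=158.4205

bisector direction at 256.7201° = (-0.229707,-0.973260)
center distance |VC| = r/sin(θ/2) = 15.291072/sin(10.7897°) = 81.680640
C = V + |VC|·bis = (-7.1129,-101.5944)
T_A = V + ((C−V)·d_A)·d_A = V + 80.2366·d_A = (-21.0744,-95.3580)
T_B = V + ((C−V)·d_B)·d_B = V + 80.2366·d_B = (8.1638,-102.2587)
sweep = 180° − θ = 158.4205°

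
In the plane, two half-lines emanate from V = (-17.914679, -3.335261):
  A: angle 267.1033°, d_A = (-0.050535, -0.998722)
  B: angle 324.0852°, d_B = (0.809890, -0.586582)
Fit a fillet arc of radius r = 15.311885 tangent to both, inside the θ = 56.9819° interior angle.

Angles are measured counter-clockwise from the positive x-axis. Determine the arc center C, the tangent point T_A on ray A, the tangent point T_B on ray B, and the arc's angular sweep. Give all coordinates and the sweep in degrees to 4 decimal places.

center=(-4.0480,-32.2846) T_A=(-19.3404,-31.5108) T_B=(4.9336,-19.8837) sweep=123.0181

bisector direction at 295.5942° = (0.431995,-0.901876)
center distance |VC| = r/sin(θ/2) = 15.311885/sin(28.4910°) = 32.099046
C = V + |VC|·bis = (-4.0480,-32.2846)
T_A = V + ((C−V)·d_A)·d_A = V + 28.2116·d_A = (-19.3404,-31.5108)
T_B = V + ((C−V)·d_B)·d_B = V + 28.2116·d_B = (4.9336,-19.8837)
sweep = 180° − θ = 123.0181°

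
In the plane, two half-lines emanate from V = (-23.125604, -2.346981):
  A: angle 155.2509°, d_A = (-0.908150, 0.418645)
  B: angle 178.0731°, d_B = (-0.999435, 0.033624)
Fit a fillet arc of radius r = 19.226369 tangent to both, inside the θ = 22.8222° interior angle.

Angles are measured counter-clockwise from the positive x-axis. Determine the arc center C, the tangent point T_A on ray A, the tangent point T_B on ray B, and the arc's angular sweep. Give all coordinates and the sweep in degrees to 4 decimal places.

center=(-117.6822,20.0715) T_A=(-109.6331,37.5319) T_B=(-118.3287,0.8560) sweep=157.1778

bisector direction at 166.6620° = (-0.973026,0.230695)
center distance |VC| = r/sin(θ/2) = 19.226369/sin(11.4111°) = 97.177845
C = V + |VC|·bis = (-117.6822,20.0715)
T_A = V + ((C−V)·d_A)·d_A = V + 95.2569·d_A = (-109.6331,37.5319)
T_B = V + ((C−V)·d_B)·d_B = V + 95.2569·d_B = (-118.3287,0.8560)
sweep = 180° − θ = 157.1778°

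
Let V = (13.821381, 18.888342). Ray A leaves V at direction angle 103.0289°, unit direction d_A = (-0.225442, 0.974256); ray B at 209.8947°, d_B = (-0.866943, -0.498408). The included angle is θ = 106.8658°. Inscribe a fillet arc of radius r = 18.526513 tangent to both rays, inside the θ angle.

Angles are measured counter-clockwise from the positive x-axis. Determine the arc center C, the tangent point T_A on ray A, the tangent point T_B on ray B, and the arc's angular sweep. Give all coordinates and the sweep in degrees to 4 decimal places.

center=(-7.3263,28.1004) T_A=(10.7232,32.2771) T_B=(1.9074,12.0390) sweep=73.1342

bisector direction at 156.4618° = (-0.916794,0.399360)
center distance |VC| = r/sin(θ/2) = 18.526513/sin(53.4329°) = 23.067035
C = V + |VC|·bis = (-7.3263,28.1004)
T_A = V + ((C−V)·d_A)·d_A = V + 13.7425·d_A = (10.7232,32.2771)
T_B = V + ((C−V)·d_B)·d_B = V + 13.7425·d_B = (1.9074,12.0390)
sweep = 180° − θ = 73.1342°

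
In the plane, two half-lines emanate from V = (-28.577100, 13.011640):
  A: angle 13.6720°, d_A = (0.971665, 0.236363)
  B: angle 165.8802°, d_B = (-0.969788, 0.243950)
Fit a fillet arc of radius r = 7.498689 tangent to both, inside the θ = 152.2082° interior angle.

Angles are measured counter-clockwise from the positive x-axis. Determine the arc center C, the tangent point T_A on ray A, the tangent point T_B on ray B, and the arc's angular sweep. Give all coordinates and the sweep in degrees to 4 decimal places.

bisector direction at 89.7761° = (0.003908,0.999992)
center distance |VC| = r/sin(θ/2) = 7.498689/sin(76.1041°) = 7.724765
C = V + |VC|·bis = (-28.5469,20.7363)
T_A = V + ((C−V)·d_A)·d_A = V + 1.8552·d_A = (-26.7745,13.4501)
T_B = V + ((C−V)·d_B)·d_B = V + 1.8552·d_B = (-30.3762,13.4642)
sweep = 180° − θ = 27.7918°

center=(-28.5469,20.7363) T_A=(-26.7745,13.4501) T_B=(-30.3762,13.4642) sweep=27.7918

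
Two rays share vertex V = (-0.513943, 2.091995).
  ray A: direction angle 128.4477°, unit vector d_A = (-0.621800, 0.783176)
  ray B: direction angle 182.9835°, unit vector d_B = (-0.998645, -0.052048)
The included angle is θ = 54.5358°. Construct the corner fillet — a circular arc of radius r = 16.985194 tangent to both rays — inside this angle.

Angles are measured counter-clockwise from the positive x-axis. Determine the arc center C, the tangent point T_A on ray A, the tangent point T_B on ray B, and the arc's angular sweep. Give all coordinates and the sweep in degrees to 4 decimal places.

bisector direction at 155.7156° = (-0.911515,0.411266)
center distance |VC| = r/sin(θ/2) = 16.985194/sin(27.2679°) = 37.073302
C = V + |VC|·bis = (-34.3068,17.3390)
T_A = V + ((C−V)·d_A)·d_A = V + 32.9535·d_A = (-21.0044,27.9004)
T_B = V + ((C−V)·d_B)·d_B = V + 32.9535·d_B = (-33.4228,0.3768)
sweep = 180° − θ = 125.4642°

center=(-34.3068,17.3390) T_A=(-21.0044,27.9004) T_B=(-33.4228,0.3768) sweep=125.4642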